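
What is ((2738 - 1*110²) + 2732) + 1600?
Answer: -5030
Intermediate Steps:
((2738 - 1*110²) + 2732) + 1600 = ((2738 - 1*12100) + 2732) + 1600 = ((2738 - 12100) + 2732) + 1600 = (-9362 + 2732) + 1600 = -6630 + 1600 = -5030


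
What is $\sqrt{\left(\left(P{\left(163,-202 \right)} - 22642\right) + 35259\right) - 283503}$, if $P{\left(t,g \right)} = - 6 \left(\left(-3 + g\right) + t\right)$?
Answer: $i \sqrt{270634} \approx 520.22 i$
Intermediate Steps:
$P{\left(t,g \right)} = 18 - 6 g - 6 t$ ($P{\left(t,g \right)} = - 6 \left(-3 + g + t\right) = 18 - 6 g - 6 t$)
$\sqrt{\left(\left(P{\left(163,-202 \right)} - 22642\right) + 35259\right) - 283503} = \sqrt{\left(\left(\left(18 - -1212 - 978\right) - 22642\right) + 35259\right) - 283503} = \sqrt{\left(\left(\left(18 + 1212 - 978\right) - 22642\right) + 35259\right) - 283503} = \sqrt{\left(\left(252 - 22642\right) + 35259\right) - 283503} = \sqrt{\left(-22390 + 35259\right) - 283503} = \sqrt{12869 - 283503} = \sqrt{-270634} = i \sqrt{270634}$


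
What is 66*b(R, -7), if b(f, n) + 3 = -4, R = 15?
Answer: -462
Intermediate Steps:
b(f, n) = -7 (b(f, n) = -3 - 4 = -7)
66*b(R, -7) = 66*(-7) = -462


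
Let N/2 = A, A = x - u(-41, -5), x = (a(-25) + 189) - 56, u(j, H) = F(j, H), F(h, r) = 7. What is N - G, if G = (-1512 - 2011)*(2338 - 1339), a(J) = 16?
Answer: 3519761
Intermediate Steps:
u(j, H) = 7
x = 149 (x = (16 + 189) - 56 = 205 - 56 = 149)
A = 142 (A = 149 - 1*7 = 149 - 7 = 142)
N = 284 (N = 2*142 = 284)
G = -3519477 (G = -3523*999 = -3519477)
N - G = 284 - 1*(-3519477) = 284 + 3519477 = 3519761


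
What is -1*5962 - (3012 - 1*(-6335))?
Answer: -15309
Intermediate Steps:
-1*5962 - (3012 - 1*(-6335)) = -5962 - (3012 + 6335) = -5962 - 1*9347 = -5962 - 9347 = -15309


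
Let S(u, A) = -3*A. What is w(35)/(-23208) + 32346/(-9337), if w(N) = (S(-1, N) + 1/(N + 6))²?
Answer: -179358198050/45532636797 ≈ -3.9391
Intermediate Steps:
w(N) = (1/(6 + N) - 3*N)² (w(N) = (-3*N + 1/(N + 6))² = (-3*N + 1/(6 + N))² = (1/(6 + N) - 3*N)²)
w(35)/(-23208) + 32346/(-9337) = ((1 - 18*35 - 3*35²)²/(6 + 35)²)/(-23208) + 32346/(-9337) = ((1 - 630 - 3*1225)²/41²)*(-1/23208) + 32346*(-1/9337) = ((1 - 630 - 3675)²/1681)*(-1/23208) - 32346/9337 = ((1/1681)*(-4304)²)*(-1/23208) - 32346/9337 = ((1/1681)*18524416)*(-1/23208) - 32346/9337 = (18524416/1681)*(-1/23208) - 32346/9337 = -2315552/4876581 - 32346/9337 = -179358198050/45532636797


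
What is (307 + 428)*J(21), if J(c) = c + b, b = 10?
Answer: 22785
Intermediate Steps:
J(c) = 10 + c (J(c) = c + 10 = 10 + c)
(307 + 428)*J(21) = (307 + 428)*(10 + 21) = 735*31 = 22785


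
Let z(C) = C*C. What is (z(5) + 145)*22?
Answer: 3740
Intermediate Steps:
z(C) = C**2
(z(5) + 145)*22 = (5**2 + 145)*22 = (25 + 145)*22 = 170*22 = 3740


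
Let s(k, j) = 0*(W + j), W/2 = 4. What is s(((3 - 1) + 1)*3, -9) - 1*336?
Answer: -336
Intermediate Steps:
W = 8 (W = 2*4 = 8)
s(k, j) = 0 (s(k, j) = 0*(8 + j) = 0)
s(((3 - 1) + 1)*3, -9) - 1*336 = 0 - 1*336 = 0 - 336 = -336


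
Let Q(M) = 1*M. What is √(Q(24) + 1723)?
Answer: √1747 ≈ 41.797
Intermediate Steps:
Q(M) = M
√(Q(24) + 1723) = √(24 + 1723) = √1747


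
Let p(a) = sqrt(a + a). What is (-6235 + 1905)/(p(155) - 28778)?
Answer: 62304370/414086487 + 2165*sqrt(310)/414086487 ≈ 0.15055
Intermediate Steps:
p(a) = sqrt(2)*sqrt(a) (p(a) = sqrt(2*a) = sqrt(2)*sqrt(a))
(-6235 + 1905)/(p(155) - 28778) = (-6235 + 1905)/(sqrt(2)*sqrt(155) - 28778) = -4330/(sqrt(310) - 28778) = -4330/(-28778 + sqrt(310))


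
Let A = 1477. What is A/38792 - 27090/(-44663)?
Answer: 1116842531/1732567096 ≈ 0.64462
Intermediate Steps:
A/38792 - 27090/(-44663) = 1477/38792 - 27090/(-44663) = 1477*(1/38792) - 27090*(-1/44663) = 1477/38792 + 27090/44663 = 1116842531/1732567096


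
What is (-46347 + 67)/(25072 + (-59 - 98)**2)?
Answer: -46280/49721 ≈ -0.93079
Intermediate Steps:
(-46347 + 67)/(25072 + (-59 - 98)**2) = -46280/(25072 + (-157)**2) = -46280/(25072 + 24649) = -46280/49721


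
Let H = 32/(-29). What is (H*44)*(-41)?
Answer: 57728/29 ≈ 1990.6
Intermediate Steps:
H = -32/29 (H = 32*(-1/29) = -32/29 ≈ -1.1034)
(H*44)*(-41) = -32/29*44*(-41) = -1408/29*(-41) = 57728/29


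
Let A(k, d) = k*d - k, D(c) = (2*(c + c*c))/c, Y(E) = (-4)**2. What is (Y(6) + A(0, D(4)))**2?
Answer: 256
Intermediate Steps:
Y(E) = 16
D(c) = (2*c + 2*c**2)/c (D(c) = (2*(c + c**2))/c = (2*c + 2*c**2)/c)
A(k, d) = -k + d*k (A(k, d) = d*k - k = -k + d*k)
(Y(6) + A(0, D(4)))**2 = (16 + 0*(-1 + (2 + 2*4)))**2 = (16 + 0*(-1 + (2 + 8)))**2 = (16 + 0*(-1 + 10))**2 = (16 + 0*9)**2 = (16 + 0)**2 = 16**2 = 256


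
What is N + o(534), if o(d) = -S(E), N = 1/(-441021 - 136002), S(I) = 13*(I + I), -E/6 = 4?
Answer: 360062351/577023 ≈ 624.00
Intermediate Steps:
E = -24 (E = -6*4 = -24)
S(I) = 26*I (S(I) = 13*(2*I) = 26*I)
N = -1/577023 (N = 1/(-577023) = -1/577023 ≈ -1.7330e-6)
o(d) = 624 (o(d) = -26*(-24) = -1*(-624) = 624)
N + o(534) = -1/577023 + 624 = 360062351/577023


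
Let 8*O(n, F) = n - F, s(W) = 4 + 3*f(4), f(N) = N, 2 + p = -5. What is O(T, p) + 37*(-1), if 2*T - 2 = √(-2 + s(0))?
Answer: -36 + √14/16 ≈ -35.766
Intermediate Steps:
p = -7 (p = -2 - 5 = -7)
s(W) = 16 (s(W) = 4 + 3*4 = 4 + 12 = 16)
T = 1 + √14/2 (T = 1 + √(-2 + 16)/2 = 1 + √14/2 ≈ 2.8708)
O(n, F) = -F/8 + n/8 (O(n, F) = (n - F)/8 = -F/8 + n/8)
O(T, p) + 37*(-1) = (-⅛*(-7) + (1 + √14/2)/8) + 37*(-1) = (7/8 + (⅛ + √14/16)) - 37 = (1 + √14/16) - 37 = -36 + √14/16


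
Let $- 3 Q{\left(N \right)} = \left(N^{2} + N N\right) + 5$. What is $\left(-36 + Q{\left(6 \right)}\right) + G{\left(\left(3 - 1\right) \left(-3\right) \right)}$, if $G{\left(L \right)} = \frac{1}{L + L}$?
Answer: $- \frac{247}{4} \approx -61.75$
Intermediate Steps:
$Q{\left(N \right)} = - \frac{5}{3} - \frac{2 N^{2}}{3}$ ($Q{\left(N \right)} = - \frac{\left(N^{2} + N N\right) + 5}{3} = - \frac{\left(N^{2} + N^{2}\right) + 5}{3} = - \frac{2 N^{2} + 5}{3} = - \frac{5 + 2 N^{2}}{3} = - \frac{5}{3} - \frac{2 N^{2}}{3}$)
$G{\left(L \right)} = \frac{1}{2 L}$
$\left(-36 + Q{\left(6 \right)}\right) + G{\left(\left(3 - 1\right) \left(-3\right) \right)} = \left(-36 - \left(\frac{5}{3} + \frac{2 \cdot 6^{2}}{3}\right)\right) + \frac{1}{2 \left(3 - 1\right) \left(-3\right)} = \left(-36 - \frac{77}{3}\right) + \frac{1}{2 \cdot 2 \left(-3\right)} = \left(-36 - \frac{77}{3}\right) + \frac{1}{2 \left(-6\right)} = \left(-36 - \frac{77}{3}\right) + \frac{1}{2} \left(- \frac{1}{6}\right) = - \frac{185}{3} - \frac{1}{12} = - \frac{247}{4}$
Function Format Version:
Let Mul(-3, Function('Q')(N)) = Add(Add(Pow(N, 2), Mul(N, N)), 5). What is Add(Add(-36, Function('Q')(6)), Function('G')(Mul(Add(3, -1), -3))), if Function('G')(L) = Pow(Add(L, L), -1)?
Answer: Rational(-247, 4) ≈ -61.750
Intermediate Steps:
Function('Q')(N) = Add(Rational(-5, 3), Mul(Rational(-2, 3), Pow(N, 2))) (Function('Q')(N) = Mul(Rational(-1, 3), Add(Add(Pow(N, 2), Mul(N, N)), 5)) = Mul(Rational(-1, 3), Add(Add(Pow(N, 2), Pow(N, 2)), 5)) = Mul(Rational(-1, 3), Add(Mul(2, Pow(N, 2)), 5)) = Mul(Rational(-1, 3), Add(5, Mul(2, Pow(N, 2)))) = Add(Rational(-5, 3), Mul(Rational(-2, 3), Pow(N, 2))))
Function('G')(L) = Mul(Rational(1, 2), Pow(L, -1)) (Function('G')(L) = Pow(Mul(2, L), -1) = Mul(Rational(1, 2), Pow(L, -1)))
Add(Add(-36, Function('Q')(6)), Function('G')(Mul(Add(3, -1), -3))) = Add(Add(-36, Add(Rational(-5, 3), Mul(Rational(-2, 3), Pow(6, 2)))), Mul(Rational(1, 2), Pow(Mul(Add(3, -1), -3), -1))) = Add(Add(-36, Add(Rational(-5, 3), Mul(Rational(-2, 3), 36))), Mul(Rational(1, 2), Pow(Mul(2, -3), -1))) = Add(Add(-36, Add(Rational(-5, 3), -24)), Mul(Rational(1, 2), Pow(-6, -1))) = Add(Add(-36, Rational(-77, 3)), Mul(Rational(1, 2), Rational(-1, 6))) = Add(Rational(-185, 3), Rational(-1, 12)) = Rational(-247, 4)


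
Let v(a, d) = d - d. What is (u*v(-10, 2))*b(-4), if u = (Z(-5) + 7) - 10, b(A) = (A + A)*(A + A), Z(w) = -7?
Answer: 0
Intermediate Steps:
v(a, d) = 0
b(A) = 4*A**2 (b(A) = (2*A)*(2*A) = 4*A**2)
u = -10 (u = (-7 + 7) - 10 = 0 - 10 = -10)
(u*v(-10, 2))*b(-4) = (-10*0)*(4*(-4)**2) = 0*(4*16) = 0*64 = 0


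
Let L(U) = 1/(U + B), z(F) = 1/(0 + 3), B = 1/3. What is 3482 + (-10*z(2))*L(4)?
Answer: 45256/13 ≈ 3481.2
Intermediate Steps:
B = 1/3 (B = 1*(1/3) = 1/3 ≈ 0.33333)
z(F) = 1/3
L(U) = 1/(1/3 + U) (L(U) = 1/(U + 1/3) = 1/(1/3 + U))
3482 + (-10*z(2))*L(4) = 3482 + (-10*1/3)*(3/(1 + 3*4)) = 3482 - 10/(1 + 12) = 3482 - 10/13 = 45256/13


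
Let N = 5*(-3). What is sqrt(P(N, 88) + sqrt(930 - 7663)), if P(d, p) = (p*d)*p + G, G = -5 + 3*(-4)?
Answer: sqrt(-116177 + I*sqrt(6733)) ≈ 0.12 + 340.85*I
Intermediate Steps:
G = -17 (G = -5 - 12 = -17)
N = -15
P(d, p) = -17 + d*p**2 (P(d, p) = (p*d)*p - 17 = (d*p)*p - 17 = d*p**2 - 17 = -17 + d*p**2)
sqrt(P(N, 88) + sqrt(930 - 7663)) = sqrt((-17 - 15*88**2) + sqrt(930 - 7663)) = sqrt((-17 - 15*7744) + sqrt(-6733)) = sqrt((-17 - 116160) + I*sqrt(6733)) = sqrt(-116177 + I*sqrt(6733))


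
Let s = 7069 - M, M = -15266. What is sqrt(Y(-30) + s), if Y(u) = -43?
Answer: 2*sqrt(5573) ≈ 149.31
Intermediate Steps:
s = 22335 (s = 7069 - 1*(-15266) = 7069 + 15266 = 22335)
sqrt(Y(-30) + s) = sqrt(-43 + 22335) = sqrt(22292) = 2*sqrt(5573)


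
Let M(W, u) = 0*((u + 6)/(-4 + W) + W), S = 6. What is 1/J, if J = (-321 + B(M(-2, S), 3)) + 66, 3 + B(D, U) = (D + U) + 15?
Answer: -1/240 ≈ -0.0041667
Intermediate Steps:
M(W, u) = 0 (M(W, u) = 0*((6 + u)/(-4 + W) + W) = 0*(W + (6 + u)/(-4 + W)) = 0)
B(D, U) = 12 + D + U (B(D, U) = -3 + ((D + U) + 15) = -3 + (15 + D + U) = 12 + D + U)
J = -240 (J = (-321 + (12 + 0 + 3)) + 66 = (-321 + 15) + 66 = -306 + 66 = -240)
1/J = 1/(-240) = -1/240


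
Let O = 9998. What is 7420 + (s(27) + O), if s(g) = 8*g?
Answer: 17634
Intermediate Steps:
7420 + (s(27) + O) = 7420 + (8*27 + 9998) = 7420 + (216 + 9998) = 7420 + 10214 = 17634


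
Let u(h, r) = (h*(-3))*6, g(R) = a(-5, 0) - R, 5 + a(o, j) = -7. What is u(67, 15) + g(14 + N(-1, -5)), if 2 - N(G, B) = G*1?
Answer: -1235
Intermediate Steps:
a(o, j) = -12 (a(o, j) = -5 - 7 = -12)
N(G, B) = 2 - G
g(R) = -12 - R
u(h, r) = -18*h (u(h, r) = -3*h*6 = -18*h)
u(67, 15) + g(14 + N(-1, -5)) = -18*67 + (-12 - (14 + (2 - 1*(-1)))) = -1206 + (-12 - (14 + (2 + 1))) = -1206 + (-12 - (14 + 3)) = -1206 + (-12 - 1*17) = -1206 + (-12 - 17) = -1206 - 29 = -1235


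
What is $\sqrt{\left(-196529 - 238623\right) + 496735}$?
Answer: $\sqrt{61583} \approx 248.16$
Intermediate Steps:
$\sqrt{\left(-196529 - 238623\right) + 496735} = \sqrt{-435152 + 496735} = \sqrt{61583}$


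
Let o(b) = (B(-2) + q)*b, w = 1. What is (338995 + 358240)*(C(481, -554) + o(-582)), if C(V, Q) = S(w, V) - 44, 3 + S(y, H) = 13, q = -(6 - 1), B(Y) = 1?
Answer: 1599457090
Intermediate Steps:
q = -5 (q = -1*5 = -5)
S(y, H) = 10 (S(y, H) = -3 + 13 = 10)
C(V, Q) = -34 (C(V, Q) = 10 - 44 = -34)
o(b) = -4*b (o(b) = (1 - 5)*b = -4*b)
(338995 + 358240)*(C(481, -554) + o(-582)) = (338995 + 358240)*(-34 - 4*(-582)) = 697235*(-34 + 2328) = 697235*2294 = 1599457090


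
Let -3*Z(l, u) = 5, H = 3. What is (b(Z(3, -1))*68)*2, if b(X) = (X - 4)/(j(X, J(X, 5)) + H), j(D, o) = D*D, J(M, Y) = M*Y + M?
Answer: -1734/13 ≈ -133.38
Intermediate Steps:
J(M, Y) = M + M*Y
Z(l, u) = -5/3 (Z(l, u) = -⅓*5 = -5/3)
j(D, o) = D²
b(X) = (-4 + X)/(3 + X²) (b(X) = (X - 4)/(X² + 3) = (-4 + X)/(3 + X²))
(b(Z(3, -1))*68)*2 = (((-4 - 5/3)/(3 + (-5/3)²))*68)*2 = ((-17/3/(3 + 25/9))*68)*2 = ((-17/3/(52/9))*68)*2 = (((9/52)*(-17/3))*68)*2 = -51/52*68*2 = -867/13*2 = -1734/13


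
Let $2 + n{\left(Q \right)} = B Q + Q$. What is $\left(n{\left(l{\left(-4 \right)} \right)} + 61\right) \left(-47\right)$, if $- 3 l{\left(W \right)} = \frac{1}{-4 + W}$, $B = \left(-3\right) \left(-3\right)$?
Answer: $- \frac{33511}{12} \approx -2792.6$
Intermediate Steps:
$B = 9$
$l{\left(W \right)} = - \frac{1}{3 \left(-4 + W\right)}$
$n{\left(Q \right)} = -2 + 10 Q$ ($n{\left(Q \right)} = -2 + \left(9 Q + Q\right) = -2 + 10 Q$)
$\left(n{\left(l{\left(-4 \right)} \right)} + 61\right) \left(-47\right) = \left(\left(-2 + 10 \left(- \frac{1}{-12 + 3 \left(-4\right)}\right)\right) + 61\right) \left(-47\right) = \left(\left(-2 + 10 \left(- \frac{1}{-12 - 12}\right)\right) + 61\right) \left(-47\right) = \left(\left(-2 + 10 \left(- \frac{1}{-24}\right)\right) + 61\right) \left(-47\right) = \left(\left(-2 + 10 \left(\left(-1\right) \left(- \frac{1}{24}\right)\right)\right) + 61\right) \left(-47\right) = \left(\left(-2 + 10 \cdot \frac{1}{24}\right) + 61\right) \left(-47\right) = \left(\left(-2 + \frac{5}{12}\right) + 61\right) \left(-47\right) = \left(- \frac{19}{12} + 61\right) \left(-47\right) = \frac{713}{12} \left(-47\right) = - \frac{33511}{12}$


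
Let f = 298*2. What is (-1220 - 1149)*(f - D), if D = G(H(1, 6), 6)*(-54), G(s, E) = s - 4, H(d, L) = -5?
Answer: -260590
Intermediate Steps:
f = 596
G(s, E) = -4 + s
D = 486 (D = (-4 - 5)*(-54) = -9*(-54) = 486)
(-1220 - 1149)*(f - D) = (-1220 - 1149)*(596 - 1*486) = -2369*(596 - 486) = -2369*110 = -260590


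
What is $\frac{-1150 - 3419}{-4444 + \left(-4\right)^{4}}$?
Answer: $\frac{1523}{1396} \approx 1.091$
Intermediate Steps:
$\frac{-1150 - 3419}{-4444 + \left(-4\right)^{4}} = - \frac{4569}{-4444 + 256} = - \frac{4569}{-4188} = \left(-4569\right) \left(- \frac{1}{4188}\right) = \frac{1523}{1396}$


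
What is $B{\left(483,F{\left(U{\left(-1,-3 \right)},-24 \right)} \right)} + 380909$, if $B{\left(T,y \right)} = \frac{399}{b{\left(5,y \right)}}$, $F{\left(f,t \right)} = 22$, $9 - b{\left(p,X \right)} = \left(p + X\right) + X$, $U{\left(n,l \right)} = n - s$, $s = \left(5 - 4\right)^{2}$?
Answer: $\frac{15235961}{40} \approx 3.809 \cdot 10^{5}$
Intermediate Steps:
$s = 1$ ($s = 1^{2} = 1$)
$U{\left(n,l \right)} = -1 + n$ ($U{\left(n,l \right)} = n - 1 = -1 + n$)
$b{\left(p,X \right)} = 9 - p - 2 X$ ($b{\left(p,X \right)} = 9 - \left(\left(p + X\right) + X\right) = 9 - \left(\left(X + p\right) + X\right) = 9 - \left(p + 2 X\right) = 9 - p - 2 X$)
$B{\left(T,y \right)} = \frac{399}{4 - 2 y}$ ($B{\left(T,y \right)} = \frac{399}{9 - 5 - 2 y} = \frac{399}{4 - 2 y}$)
$B{\left(483,F{\left(U{\left(-1,-3 \right)},-24 \right)} \right)} + 380909 = - \frac{399}{-4 + 2 \cdot 22} + 380909 = - \frac{399}{-4 + 44} + 380909 = - \frac{399}{40} + 380909 = \frac{15235961}{40}$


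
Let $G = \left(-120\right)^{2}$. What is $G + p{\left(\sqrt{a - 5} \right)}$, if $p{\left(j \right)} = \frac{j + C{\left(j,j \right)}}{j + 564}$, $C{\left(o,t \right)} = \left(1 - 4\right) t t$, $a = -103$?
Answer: $\frac{127286679}{8839} + \frac{40 i \sqrt{3}}{8839} \approx 14401.0 + 0.0078382 i$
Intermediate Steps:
$C{\left(o,t \right)} = - 3 t^{2}$
$G = 14400$
$p{\left(j \right)} = \frac{j - 3 j^{2}}{564 + j}$ ($p{\left(j \right)} = \frac{j - 3 j^{2}}{j + 564} = \frac{j - 3 j^{2}}{564 + j}$)
$G + p{\left(\sqrt{a - 5} \right)} = 14400 + \frac{\sqrt{-103 - 5} \left(1 - 3 \sqrt{-103 - 5}\right)}{564 + \sqrt{-103 - 5}} = 14400 + \frac{\sqrt{-108} \left(1 - 3 \sqrt{-108}\right)}{564 + \sqrt{-108}} = 14400 + \frac{6 i \sqrt{3} \left(1 - 3 \cdot 6 i \sqrt{3}\right)}{564 + 6 i \sqrt{3}} = 14400 + \frac{6 i \sqrt{3} \left(1 - 18 i \sqrt{3}\right)}{564 + 6 i \sqrt{3}}$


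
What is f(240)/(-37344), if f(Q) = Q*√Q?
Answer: -10*√15/389 ≈ -0.099563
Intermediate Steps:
f(Q) = Q^(3/2)
f(240)/(-37344) = 240^(3/2)/(-37344) = (960*√15)*(-1/37344) = -10*√15/389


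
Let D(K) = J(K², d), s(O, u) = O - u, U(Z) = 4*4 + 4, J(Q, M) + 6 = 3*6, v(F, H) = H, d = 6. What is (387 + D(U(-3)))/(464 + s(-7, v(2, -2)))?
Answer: 133/153 ≈ 0.86928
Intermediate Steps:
J(Q, M) = 12 (J(Q, M) = -6 + 3*6 = -6 + 18 = 12)
U(Z) = 20 (U(Z) = 16 + 4 = 20)
D(K) = 12
(387 + D(U(-3)))/(464 + s(-7, v(2, -2))) = (387 + 12)/(464 + (-7 - 1*(-2))) = 399/(464 + (-7 + 2)) = 399/(464 - 5) = 399/459 = 399*(1/459) = 133/153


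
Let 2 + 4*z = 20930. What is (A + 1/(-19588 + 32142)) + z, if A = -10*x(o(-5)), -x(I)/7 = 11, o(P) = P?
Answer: 75349109/12554 ≈ 6002.0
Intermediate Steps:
z = 5232 (z = -1/2 + (1/4)*20930 = -1/2 + 10465/2 = 5232)
x(I) = -77 (x(I) = -7*11 = -77)
A = 770 (A = -10*(-77) = 770)
(A + 1/(-19588 + 32142)) + z = (770 + 1/(-19588 + 32142)) + 5232 = (770 + 1/12554) + 5232 = 9666581/12554 + 5232 = 75349109/12554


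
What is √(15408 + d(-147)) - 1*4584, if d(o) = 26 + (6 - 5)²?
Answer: -4584 + 21*√35 ≈ -4459.8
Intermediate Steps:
d(o) = 27 (d(o) = 26 + 1² = 26 + 1 = 27)
√(15408 + d(-147)) - 1*4584 = √(15408 + 27) - 1*4584 = √15435 - 4584 = 21*√35 - 4584 = -4584 + 21*√35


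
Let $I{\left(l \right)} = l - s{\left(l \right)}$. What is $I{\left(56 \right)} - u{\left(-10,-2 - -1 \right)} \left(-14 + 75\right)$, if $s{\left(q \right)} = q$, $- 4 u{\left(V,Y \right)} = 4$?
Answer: $61$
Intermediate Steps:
$u{\left(V,Y \right)} = -1$ ($u{\left(V,Y \right)} = \left(- \frac{1}{4}\right) 4 = -1$)
$I{\left(l \right)} = 0$ ($I{\left(l \right)} = l - l = 0$)
$I{\left(56 \right)} - u{\left(-10,-2 - -1 \right)} \left(-14 + 75\right) = 0 - - (-14 + 75) = 0 - \left(-1\right) 61 = 0 - -61 = 0 + 61 = 61$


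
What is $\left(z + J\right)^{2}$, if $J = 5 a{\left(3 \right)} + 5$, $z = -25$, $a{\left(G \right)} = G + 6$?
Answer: $625$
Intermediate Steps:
$a{\left(G \right)} = 6 + G$
$J = 50$ ($J = 5 \left(6 + 3\right) + 5 = 5 \cdot 9 + 5 = 45 + 5 = 50$)
$\left(z + J\right)^{2} = \left(-25 + 50\right)^{2} = 25^{2} = 625$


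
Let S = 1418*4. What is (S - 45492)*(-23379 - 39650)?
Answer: 2509814780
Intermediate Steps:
S = 5672
(S - 45492)*(-23379 - 39650) = (5672 - 45492)*(-23379 - 39650) = -39820*(-63029) = 2509814780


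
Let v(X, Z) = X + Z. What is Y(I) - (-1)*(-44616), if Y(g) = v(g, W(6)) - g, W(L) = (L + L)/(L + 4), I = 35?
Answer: -223074/5 ≈ -44615.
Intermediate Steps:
W(L) = 2*L/(4 + L) (W(L) = (2*L)/(4 + L) = 2*L/(4 + L))
Y(g) = 6/5 (Y(g) = (g + 2*6/(4 + 6)) - g = (g + 2*6/10) - g = (g + 2*6*(⅒)) - g = (g + 6/5) - g = (6/5 + g) - g = 6/5)
Y(I) - (-1)*(-44616) = 6/5 - (-1)*(-44616) = 6/5 - 1*44616 = 6/5 - 44616 = -223074/5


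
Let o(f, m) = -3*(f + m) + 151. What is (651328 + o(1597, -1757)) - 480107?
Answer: 171852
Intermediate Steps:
o(f, m) = 151 - 3*f - 3*m (o(f, m) = (-3*f - 3*m) + 151 = 151 - 3*f - 3*m)
(651328 + o(1597, -1757)) - 480107 = (651328 + (151 - 3*1597 - 3*(-1757))) - 480107 = (651328 + (151 - 4791 + 5271)) - 480107 = (651328 + 631) - 480107 = 651959 - 480107 = 171852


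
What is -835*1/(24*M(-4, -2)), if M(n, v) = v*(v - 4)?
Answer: -835/288 ≈ -2.8993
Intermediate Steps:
M(n, v) = v*(-4 + v)
-835*1/(24*M(-4, -2)) = -835*(-1/(48*(-4 - 2))) = -835/((8*(-2*(-6)))*3) = -835/((8*12)*3) = -835/(96*3) = -835/288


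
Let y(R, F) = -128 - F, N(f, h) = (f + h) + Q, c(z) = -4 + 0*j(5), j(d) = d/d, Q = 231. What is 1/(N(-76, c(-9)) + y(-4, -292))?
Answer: 1/315 ≈ 0.0031746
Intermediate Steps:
j(d) = 1
c(z) = -4 (c(z) = -4 + 0*1 = -4 + 0 = -4)
N(f, h) = 231 + f + h (N(f, h) = (f + h) + 231 = 231 + f + h)
1/(N(-76, c(-9)) + y(-4, -292)) = 1/((231 - 76 - 4) + (-128 - 1*(-292))) = 1/(151 + (-128 + 292)) = 1/(151 + 164) = 1/315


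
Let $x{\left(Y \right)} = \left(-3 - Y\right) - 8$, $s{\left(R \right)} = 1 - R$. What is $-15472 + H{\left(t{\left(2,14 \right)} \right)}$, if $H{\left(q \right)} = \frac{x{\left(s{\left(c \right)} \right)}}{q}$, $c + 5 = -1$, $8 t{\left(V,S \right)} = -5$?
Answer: $- \frac{77216}{5} \approx -15443.0$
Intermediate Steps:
$t{\left(V,S \right)} = - \frac{5}{8}$ ($t{\left(V,S \right)} = \frac{1}{8} \left(-5\right) = - \frac{5}{8}$)
$c = -6$ ($c = -5 - 1 = -6$)
$x{\left(Y \right)} = -11 - Y$ ($x{\left(Y \right)} = \left(-3 - Y\right) - 8 = -11 - Y$)
$H{\left(q \right)} = - \frac{18}{q}$ ($H{\left(q \right)} = \frac{-11 - \left(1 - -6\right)}{q} = \frac{-11 - \left(1 + 6\right)}{q} = \frac{-11 - 7}{q} = - \frac{18}{q}$)
$-15472 + H{\left(t{\left(2,14 \right)} \right)} = -15472 - \frac{18}{- \frac{5}{8}} = -15472 - - \frac{144}{5} = -15472 + \frac{144}{5} = - \frac{77216}{5}$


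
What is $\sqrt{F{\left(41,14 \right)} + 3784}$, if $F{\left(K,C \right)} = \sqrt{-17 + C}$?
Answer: $\sqrt{3784 + i \sqrt{3}} \approx 61.514 + 0.0141 i$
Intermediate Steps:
$\sqrt{F{\left(41,14 \right)} + 3784} = \sqrt{\sqrt{-17 + 14} + 3784} = \sqrt{\sqrt{-3} + 3784} = \sqrt{i \sqrt{3} + 3784} = \sqrt{3784 + i \sqrt{3}}$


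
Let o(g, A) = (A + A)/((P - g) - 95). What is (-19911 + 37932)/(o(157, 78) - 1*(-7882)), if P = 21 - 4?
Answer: 4234935/1852114 ≈ 2.2865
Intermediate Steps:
P = 17
o(g, A) = 2*A/(-78 - g) (o(g, A) = (A + A)/((17 - g) - 95) = (2*A)/(-78 - g) = 2*A/(-78 - g))
(-19911 + 37932)/(o(157, 78) - 1*(-7882)) = (-19911 + 37932)/(-2*78/(78 + 157) - 1*(-7882)) = 18021/(-2*78/235 + 7882) = 18021/(-2*78*1/235 + 7882) = 18021/(-156/235 + 7882) = 18021/(1852114/235) = 18021*(235/1852114) = 4234935/1852114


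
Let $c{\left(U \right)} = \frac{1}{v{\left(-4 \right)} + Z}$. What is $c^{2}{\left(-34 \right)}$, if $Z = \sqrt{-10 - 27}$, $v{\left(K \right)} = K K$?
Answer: $\frac{1}{\left(16 + i \sqrt{37}\right)^{2}} \approx 0.002551 - 0.0022673 i$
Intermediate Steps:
$v{\left(K \right)} = K^{2}$
$Z = i \sqrt{37}$ ($Z = \sqrt{-37} = i \sqrt{37} \approx 6.0828 i$)
$c{\left(U \right)} = \frac{1}{16 + i \sqrt{37}}$ ($c{\left(U \right)} = \frac{1}{\left(-4\right)^{2} + i \sqrt{37}} = \frac{1}{16 + i \sqrt{37}}$)
$c^{2}{\left(-34 \right)} = \left(\frac{16}{293} - \frac{i \sqrt{37}}{293}\right)^{2}$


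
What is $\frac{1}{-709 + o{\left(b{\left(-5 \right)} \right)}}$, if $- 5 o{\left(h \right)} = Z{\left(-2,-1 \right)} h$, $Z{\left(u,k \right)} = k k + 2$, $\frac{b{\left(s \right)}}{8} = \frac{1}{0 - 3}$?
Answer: $- \frac{5}{3537} \approx -0.0014136$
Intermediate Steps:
$b{\left(s \right)} = - \frac{8}{3}$ ($b{\left(s \right)} = \frac{8}{0 - 3} = \frac{8}{-3} = 8 \left(- \frac{1}{3}\right) = - \frac{8}{3}$)
$Z{\left(u,k \right)} = 2 + k^{2}$ ($Z{\left(u,k \right)} = k^{2} + 2 = 2 + k^{2}$)
$o{\left(h \right)} = - \frac{3 h}{5}$ ($o{\left(h \right)} = - \frac{\left(2 + \left(-1\right)^{2}\right) h}{5} = - \frac{\left(2 + 1\right) h}{5} = - \frac{3 h}{5}$)
$\frac{1}{-709 + o{\left(b{\left(-5 \right)} \right)}} = \frac{1}{-709 - - \frac{8}{5}} = \frac{1}{-709 + \frac{8}{5}} = \frac{1}{- \frac{3537}{5}} = - \frac{5}{3537}$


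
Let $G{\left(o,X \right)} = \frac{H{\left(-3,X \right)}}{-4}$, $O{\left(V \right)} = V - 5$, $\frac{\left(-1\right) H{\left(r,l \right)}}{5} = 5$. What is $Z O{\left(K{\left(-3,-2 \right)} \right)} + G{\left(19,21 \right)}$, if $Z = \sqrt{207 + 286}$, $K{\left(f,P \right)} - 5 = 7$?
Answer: $\frac{25}{4} + 7 \sqrt{493} \approx 161.68$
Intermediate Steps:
$K{\left(f,P \right)} = 12$ ($K{\left(f,P \right)} = 5 + 7 = 12$)
$H{\left(r,l \right)} = -25$ ($H{\left(r,l \right)} = \left(-5\right) 5 = -25$)
$O{\left(V \right)} = -5 + V$
$G{\left(o,X \right)} = \frac{25}{4}$ ($G{\left(o,X \right)} = - \frac{25}{-4} = \left(-25\right) \left(- \frac{1}{4}\right) = \frac{25}{4}$)
$Z = \sqrt{493} \approx 22.204$
$Z O{\left(K{\left(-3,-2 \right)} \right)} + G{\left(19,21 \right)} = \sqrt{493} \left(-5 + 12\right) + \frac{25}{4} = \sqrt{493} \cdot 7 + \frac{25}{4} = 7 \sqrt{493} + \frac{25}{4} = \frac{25}{4} + 7 \sqrt{493}$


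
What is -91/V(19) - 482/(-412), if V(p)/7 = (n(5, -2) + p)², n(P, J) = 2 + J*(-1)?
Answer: 124811/108974 ≈ 1.1453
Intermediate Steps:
n(P, J) = 2 - J
V(p) = 7*(4 + p)² (V(p) = 7*((2 - 1*(-2)) + p)² = 7*((2 + 2) + p)² = 7*(4 + p)²)
-91/V(19) - 482/(-412) = -91*1/(7*(4 + 19)²) - 482/(-412) = -91/(7*23²) - 482*(-1/412) = -91/(7*529) + 241/206 = -91/3703 + 241/206 = -91*1/3703 + 241/206 = -13/529 + 241/206 = 124811/108974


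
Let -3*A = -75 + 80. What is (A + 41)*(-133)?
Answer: -15694/3 ≈ -5231.3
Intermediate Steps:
A = -5/3 (A = -(-75 + 80)/3 = -⅓*5 = -5/3 ≈ -1.6667)
(A + 41)*(-133) = (-5/3 + 41)*(-133) = (118/3)*(-133) = -15694/3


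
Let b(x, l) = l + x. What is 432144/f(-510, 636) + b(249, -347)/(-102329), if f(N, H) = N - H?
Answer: -7370125178/19544839 ≈ -377.09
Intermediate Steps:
432144/f(-510, 636) + b(249, -347)/(-102329) = 432144/(-510 - 1*636) + (-347 + 249)/(-102329) = 432144/(-510 - 636) - 98*(-1/102329) = 432144/(-1146) + 98/102329 = 432144*(-1/1146) + 98/102329 = -72024/191 + 98/102329 = -7370125178/19544839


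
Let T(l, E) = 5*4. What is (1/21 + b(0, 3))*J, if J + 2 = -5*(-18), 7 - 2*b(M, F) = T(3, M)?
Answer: -11924/21 ≈ -567.81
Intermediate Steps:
T(l, E) = 20
b(M, F) = -13/2 (b(M, F) = 7/2 - ½*20 = 7/2 - 10 = -13/2)
J = 88 (J = -2 - 5*(-18) = -2 + 90 = 88)
(1/21 + b(0, 3))*J = (1/21 - 13/2)*88 = -271/42*88 = -11924/21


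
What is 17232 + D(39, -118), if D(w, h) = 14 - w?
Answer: 17207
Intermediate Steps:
17232 + D(39, -118) = 17232 + (14 - 1*39) = 17232 + (14 - 39) = 17232 - 25 = 17207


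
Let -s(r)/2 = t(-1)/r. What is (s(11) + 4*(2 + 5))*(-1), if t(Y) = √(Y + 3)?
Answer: -28 + 2*√2/11 ≈ -27.743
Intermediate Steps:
t(Y) = √(3 + Y)
s(r) = -2*√2/r (s(r) = -2*√(3 - 1)/r = -2*√2/r)
(s(11) + 4*(2 + 5))*(-1) = (-2*√2/11 + 4*(2 + 5))*(-1) = (-2*√2*1/11 + 4*7)*(-1) = (-2*√2/11 + 28)*(-1) = (28 - 2*√2/11)*(-1) = -28 + 2*√2/11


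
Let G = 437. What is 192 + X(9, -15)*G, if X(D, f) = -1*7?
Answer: -2867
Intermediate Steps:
X(D, f) = -7
192 + X(9, -15)*G = 192 - 7*437 = 192 - 3059 = -2867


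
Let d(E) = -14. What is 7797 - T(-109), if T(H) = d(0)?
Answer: 7811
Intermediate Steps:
T(H) = -14
7797 - T(-109) = 7797 - 1*(-14) = 7797 + 14 = 7811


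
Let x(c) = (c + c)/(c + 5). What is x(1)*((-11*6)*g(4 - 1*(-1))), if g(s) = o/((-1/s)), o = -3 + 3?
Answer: 0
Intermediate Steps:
o = 0
g(s) = 0 (g(s) = 0/((-1/s)) = 0*(-s) = 0)
x(c) = 2*c/(5 + c) (x(c) = (2*c)/(5 + c) = 2*c/(5 + c))
x(1)*((-11*6)*g(4 - 1*(-1))) = (2*1/(5 + 1))*(-11*6*0) = (2*1/6)*(-66*0) = (2*1*(⅙))*0 = (⅓)*0 = 0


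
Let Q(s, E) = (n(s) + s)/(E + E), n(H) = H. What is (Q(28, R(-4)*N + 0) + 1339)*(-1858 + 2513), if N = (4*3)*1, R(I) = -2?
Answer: 5257685/6 ≈ 8.7628e+5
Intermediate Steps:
N = 12 (N = 12*1 = 12)
Q(s, E) = s/E (Q(s, E) = (s + s)/(E + E) = (2*s)/((2*E)) = (2*s)*(1/(2*E)) = s/E)
(Q(28, R(-4)*N + 0) + 1339)*(-1858 + 2513) = (28/(-2*12 + 0) + 1339)*(-1858 + 2513) = (28/(-24 + 0) + 1339)*655 = (28/(-24) + 1339)*655 = (28*(-1/24) + 1339)*655 = (-7/6 + 1339)*655 = (8027/6)*655 = 5257685/6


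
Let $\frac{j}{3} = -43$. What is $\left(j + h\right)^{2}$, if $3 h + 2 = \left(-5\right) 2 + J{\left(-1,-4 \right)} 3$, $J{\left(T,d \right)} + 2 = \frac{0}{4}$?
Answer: $18225$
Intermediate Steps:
$J{\left(T,d \right)} = -2$ ($J{\left(T,d \right)} = -2 + \frac{0}{4} = -2 + 0 \cdot \frac{1}{4} = -2 + 0 = -2$)
$j = -129$ ($j = 3 \left(-43\right) = -129$)
$h = -6$ ($h = - \frac{2}{3} + \frac{\left(-5\right) 2 - 6}{3} = - \frac{2}{3} + \frac{-10 - 6}{3} = - \frac{2}{3} + \frac{1}{3} \left(-16\right) = - \frac{2}{3} - \frac{16}{3} = -6$)
$\left(j + h\right)^{2} = \left(-129 - 6\right)^{2} = \left(-135\right)^{2} = 18225$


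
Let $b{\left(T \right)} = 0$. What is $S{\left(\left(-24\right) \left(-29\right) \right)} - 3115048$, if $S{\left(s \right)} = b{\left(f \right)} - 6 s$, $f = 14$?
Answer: $-3119224$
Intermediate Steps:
$S{\left(s \right)} = - 6 s$ ($S{\left(s \right)} = 0 - 6 s = - 6 s$)
$S{\left(\left(-24\right) \left(-29\right) \right)} - 3115048 = - 6 \left(\left(-24\right) \left(-29\right)\right) - 3115048 = \left(-6\right) 696 - 3115048 = -4176 - 3115048 = -3119224$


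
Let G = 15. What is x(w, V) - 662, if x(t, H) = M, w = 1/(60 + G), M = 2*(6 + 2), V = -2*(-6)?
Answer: -646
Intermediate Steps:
V = 12
M = 16 (M = 2*8 = 16)
w = 1/75 (w = 1/(60 + 15) = 1/75 ≈ 0.013333)
x(t, H) = 16
x(w, V) - 662 = 16 - 662 = -646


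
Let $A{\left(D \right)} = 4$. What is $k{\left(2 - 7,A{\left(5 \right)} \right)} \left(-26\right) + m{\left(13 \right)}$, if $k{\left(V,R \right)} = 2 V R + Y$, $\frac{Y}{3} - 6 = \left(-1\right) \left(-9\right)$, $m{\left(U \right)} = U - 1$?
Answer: $-118$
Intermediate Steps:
$m{\left(U \right)} = -1 + U$
$Y = 45$ ($Y = 18 + 3 \left(\left(-1\right) \left(-9\right)\right) = 18 + 3 \cdot 9 = 18 + 27 = 45$)
$k{\left(V,R \right)} = 45 + 2 R V$ ($k{\left(V,R \right)} = 2 V R + 45 = 2 R V + 45 = 45 + 2 R V$)
$k{\left(2 - 7,A{\left(5 \right)} \right)} \left(-26\right) + m{\left(13 \right)} = \left(45 + 2 \cdot 4 \left(2 - 7\right)\right) \left(-26\right) + \left(-1 + 13\right) = \left(45 + 2 \cdot 4 \left(2 - 7\right)\right) \left(-26\right) + 12 = \left(45 + 2 \cdot 4 \left(-5\right)\right) \left(-26\right) + 12 = \left(45 - 40\right) \left(-26\right) + 12 = 5 \left(-26\right) + 12 = -130 + 12 = -118$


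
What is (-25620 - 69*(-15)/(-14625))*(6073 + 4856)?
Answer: -91000569867/325 ≈ -2.8000e+8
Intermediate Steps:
(-25620 - 69*(-15)/(-14625))*(6073 + 4856) = (-25620 + 1035*(-1/14625))*10929 = (-25620 - 23/325)*10929 = -8326523/325*10929 = -91000569867/325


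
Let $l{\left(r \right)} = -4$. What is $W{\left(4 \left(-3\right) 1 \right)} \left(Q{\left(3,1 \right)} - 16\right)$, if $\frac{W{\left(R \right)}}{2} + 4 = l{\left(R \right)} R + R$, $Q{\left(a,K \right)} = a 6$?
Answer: $128$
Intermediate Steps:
$Q{\left(a,K \right)} = 6 a$
$W{\left(R \right)} = -8 - 6 R$ ($W{\left(R \right)} = -8 + 2 \left(- 4 R + R\right) = -8 + 2 \left(- 3 R\right) = -8 - 6 R$)
$W{\left(4 \left(-3\right) 1 \right)} \left(Q{\left(3,1 \right)} - 16\right) = \left(-8 - 6 \cdot 4 \left(-3\right) 1\right) \left(6 \cdot 3 - 16\right) = \left(-8 - 6 \left(\left(-12\right) 1\right)\right) \left(18 - 16\right) = \left(-8 - -72\right) 2 = \left(-8 + 72\right) 2 = 64 \cdot 2 = 128$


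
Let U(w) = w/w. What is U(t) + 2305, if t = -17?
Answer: 2306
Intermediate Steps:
U(w) = 1
U(t) + 2305 = 1 + 2305 = 2306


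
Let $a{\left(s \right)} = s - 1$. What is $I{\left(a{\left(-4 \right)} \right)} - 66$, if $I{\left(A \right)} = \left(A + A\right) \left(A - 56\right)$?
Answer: $544$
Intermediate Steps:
$a{\left(s \right)} = -1 + s$
$I{\left(A \right)} = 2 A \left(-56 + A\right)$
$I{\left(a{\left(-4 \right)} \right)} - 66 = 2 \left(-1 - 4\right) \left(-56 - 5\right) - 66 = 2 \left(-5\right) \left(-56 - 5\right) - 66 = 2 \left(-5\right) \left(-61\right) - 66 = 610 - 66 = 544$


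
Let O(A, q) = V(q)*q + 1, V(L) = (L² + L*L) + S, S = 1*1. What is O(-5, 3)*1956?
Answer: 113448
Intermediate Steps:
S = 1
V(L) = 1 + 2*L² (V(L) = (L² + L*L) + 1 = (L² + L²) + 1 = 2*L² + 1 = 1 + 2*L²)
O(A, q) = 1 + q*(1 + 2*q²) (O(A, q) = (1 + 2*q²)*q + 1 = q*(1 + 2*q²) + 1 = 1 + q*(1 + 2*q²))
O(-5, 3)*1956 = (1 + 3 + 2*3³)*1956 = (1 + 3 + 2*27)*1956 = (1 + 3 + 54)*1956 = 58*1956 = 113448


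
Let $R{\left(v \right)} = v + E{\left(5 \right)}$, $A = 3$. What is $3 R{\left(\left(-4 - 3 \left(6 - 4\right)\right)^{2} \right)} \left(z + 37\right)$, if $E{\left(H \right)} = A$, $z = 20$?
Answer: $17613$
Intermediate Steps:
$E{\left(H \right)} = 3$
$R{\left(v \right)} = 3 + v$ ($R{\left(v \right)} = v + 3 = 3 + v$)
$3 R{\left(\left(-4 - 3 \left(6 - 4\right)\right)^{2} \right)} \left(z + 37\right) = 3 \left(3 + \left(-4 - 3 \left(6 - 4\right)\right)^{2}\right) \left(20 + 37\right) = 3 \left(3 + \left(-4 - 6\right)^{2}\right) 57 = 3 \left(3 + \left(-10\right)^{2}\right) 57 = 3 \left(3 + 100\right) 57 = 3 \cdot 103 \cdot 57 = 309 \cdot 57 = 17613$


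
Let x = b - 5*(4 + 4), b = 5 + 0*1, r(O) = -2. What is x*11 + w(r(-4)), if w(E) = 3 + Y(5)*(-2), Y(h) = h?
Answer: -392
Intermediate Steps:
b = 5 (b = 5 + 0 = 5)
w(E) = -7 (w(E) = 3 + 5*(-2) = 3 - 10 = -7)
x = -35 (x = 5 - 5*(4 + 4) = 5 - 5*8 = 5 - 40 = -35)
x*11 + w(r(-4)) = -35*11 - 7 = -385 - 7 = -392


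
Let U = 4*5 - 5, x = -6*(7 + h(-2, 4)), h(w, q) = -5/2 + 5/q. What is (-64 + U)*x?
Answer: 3381/2 ≈ 1690.5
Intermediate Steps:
h(w, q) = -5/2 + 5/q (h(w, q) = -5*½ + 5/q = -5/2 + 5/q)
x = -69/2 (x = -6*(7 + (-5/2 + 5/4)) = -6*(7 - 5/4) = -6*23/4 = -69/2 ≈ -34.500)
U = 15 (U = 20 - 5 = 15)
(-64 + U)*x = (-64 + 15)*(-69/2) = -49*(-69/2) = 3381/2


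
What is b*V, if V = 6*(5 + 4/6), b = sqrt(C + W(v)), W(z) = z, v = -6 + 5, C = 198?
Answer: 34*sqrt(197) ≈ 477.21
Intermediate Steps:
v = -1
b = sqrt(197) (b = sqrt(198 - 1) = sqrt(197) ≈ 14.036)
V = 34 (V = 6*(5 + 4*(1/6)) = 6*(5 + 2/3) = 6*(17/3) = 34)
b*V = sqrt(197)*34 = 34*sqrt(197)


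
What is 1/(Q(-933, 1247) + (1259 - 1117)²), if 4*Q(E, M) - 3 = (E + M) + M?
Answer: 1/20555 ≈ 4.8650e-5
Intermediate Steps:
Q(E, M) = ¾ + M/2 + E/4 (Q(E, M) = ¾ + ((E + M) + M)/4 = ¾ + (E + 2*M)/4 = ¾ + (M/2 + E/4) = ¾ + M/2 + E/4)
1/(Q(-933, 1247) + (1259 - 1117)²) = 1/((¾ + (½)*1247 + (¼)*(-933)) + (1259 - 1117)²) = 1/((¾ + 1247/2 - 933/4) + 142²) = 1/(391 + 20164) = 1/20555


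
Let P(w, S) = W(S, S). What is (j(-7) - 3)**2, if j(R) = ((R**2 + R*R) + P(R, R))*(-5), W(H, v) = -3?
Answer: 228484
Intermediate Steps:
P(w, S) = -3
j(R) = 15 - 10*R**2 (j(R) = ((R**2 + R*R) - 3)*(-5) = ((R**2 + R**2) - 3)*(-5) = (2*R**2 - 3)*(-5) = (-3 + 2*R**2)*(-5) = 15 - 10*R**2)
(j(-7) - 3)**2 = ((15 - 10*(-7)**2) - 3)**2 = ((15 - 10*49) - 3)**2 = ((15 - 490) - 3)**2 = (-475 - 3)**2 = (-478)**2 = 228484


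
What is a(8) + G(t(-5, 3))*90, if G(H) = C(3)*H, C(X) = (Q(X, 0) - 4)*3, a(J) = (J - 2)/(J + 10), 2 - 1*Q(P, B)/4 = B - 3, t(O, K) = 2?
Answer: 25921/3 ≈ 8640.3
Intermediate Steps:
Q(P, B) = 20 - 4*B (Q(P, B) = 8 - 4*(B - 3) = 8 - 4*(-3 + B) = 8 + (12 - 4*B) = 20 - 4*B)
a(J) = (-2 + J)/(10 + J)
C(X) = 48 (C(X) = ((20 - 4*0) - 4)*3 = ((20 + 0) - 4)*3 = (20 - 4)*3 = 16*3 = 48)
G(H) = 48*H
a(8) + G(t(-5, 3))*90 = (-2 + 8)/(10 + 8) + (48*2)*90 = 6/18 + 96*90 = (1/18)*6 + 8640 = 1/3 + 8640 = 25921/3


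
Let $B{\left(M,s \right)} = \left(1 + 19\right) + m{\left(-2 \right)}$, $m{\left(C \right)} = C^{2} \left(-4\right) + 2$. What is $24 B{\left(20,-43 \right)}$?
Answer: $144$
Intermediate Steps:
$m{\left(C \right)} = 2 - 4 C^{2}$ ($m{\left(C \right)} = - 4 C^{2} + 2 = 2 - 4 C^{2}$)
$B{\left(M,s \right)} = 6$ ($B{\left(M,s \right)} = \left(1 + 19\right) + \left(2 - 4 \left(-2\right)^{2}\right) = 20 + \left(2 - 16\right) = 20 - 14 = 6$)
$24 B{\left(20,-43 \right)} = 24 \cdot 6 = 144$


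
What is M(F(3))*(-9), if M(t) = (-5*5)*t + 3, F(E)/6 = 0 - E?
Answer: -4077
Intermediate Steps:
F(E) = -6*E (F(E) = 6*(0 - E) = 6*(-E) = -6*E)
M(t) = 3 - 25*t (M(t) = -25*t + 3 = 3 - 25*t)
M(F(3))*(-9) = (3 - (-150)*3)*(-9) = (3 - 25*(-18))*(-9) = (3 + 450)*(-9) = 453*(-9) = -4077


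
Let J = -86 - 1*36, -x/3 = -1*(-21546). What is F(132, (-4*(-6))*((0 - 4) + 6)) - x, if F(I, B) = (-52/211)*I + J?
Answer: 13606012/211 ≈ 64484.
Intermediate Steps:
x = -64638 (x = -(-3)*(-21546) = -3*21546 = -64638)
J = -122 (J = -86 - 36 = -122)
F(I, B) = -122 - 52*I/211 (F(I, B) = (-52/211)*I - 122 = (-52*1/211)*I - 122 = -52*I/211 - 122 = -122 - 52*I/211)
F(132, (-4*(-6))*((0 - 4) + 6)) - x = (-122 - 52/211*132) - 1*(-64638) = (-122 - 6864/211) + 64638 = -32606/211 + 64638 = 13606012/211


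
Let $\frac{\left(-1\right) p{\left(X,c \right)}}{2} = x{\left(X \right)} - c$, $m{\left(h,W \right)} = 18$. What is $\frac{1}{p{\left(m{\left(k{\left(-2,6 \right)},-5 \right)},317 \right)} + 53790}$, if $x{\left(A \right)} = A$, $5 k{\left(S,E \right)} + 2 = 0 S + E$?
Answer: $\frac{1}{54388} \approx 1.8386 \cdot 10^{-5}$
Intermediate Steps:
$k{\left(S,E \right)} = - \frac{2}{5} + \frac{E}{5}$ ($k{\left(S,E \right)} = - \frac{2}{5} + \frac{0 S + E}{5} = - \frac{2}{5} + \frac{0 + E}{5} = - \frac{2}{5} + \frac{E}{5}$)
$p{\left(X,c \right)} = - 2 X + 2 c$ ($p{\left(X,c \right)} = - 2 \left(X - c\right) = - 2 X + 2 c$)
$\frac{1}{p{\left(m{\left(k{\left(-2,6 \right)},-5 \right)},317 \right)} + 53790} = \frac{1}{\left(\left(-2\right) 18 + 2 \cdot 317\right) + 53790} = \frac{1}{\left(-36 + 634\right) + 53790} = \frac{1}{598 + 53790} = \frac{1}{54388}$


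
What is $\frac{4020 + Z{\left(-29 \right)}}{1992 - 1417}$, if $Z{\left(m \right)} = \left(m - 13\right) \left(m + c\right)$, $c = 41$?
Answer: $\frac{3516}{575} \approx 6.1148$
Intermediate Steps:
$Z{\left(m \right)} = \left(-13 + m\right) \left(41 + m\right)$ ($Z{\left(m \right)} = \left(m - 13\right) \left(m + 41\right) = \left(-13 + m\right) \left(41 + m\right)$)
$\frac{4020 + Z{\left(-29 \right)}}{1992 - 1417} = \frac{4020 + \left(-533 + \left(-29\right)^{2} + 28 \left(-29\right)\right)}{1992 - 1417} = \frac{4020 - 504}{575} = \left(4020 - 504\right) \frac{1}{575} = 3516 \cdot \frac{1}{575} = \frac{3516}{575}$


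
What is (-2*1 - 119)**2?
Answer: 14641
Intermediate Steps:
(-2*1 - 119)**2 = (-2 - 119)**2 = (-121)**2 = 14641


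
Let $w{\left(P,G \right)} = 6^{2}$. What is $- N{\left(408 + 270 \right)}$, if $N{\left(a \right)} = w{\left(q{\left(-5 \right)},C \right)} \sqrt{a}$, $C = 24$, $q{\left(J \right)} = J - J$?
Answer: $- 36 \sqrt{678} \approx -937.38$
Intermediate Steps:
$q{\left(J \right)} = 0$
$w{\left(P,G \right)} = 36$
$N{\left(a \right)} = 36 \sqrt{a}$
$- N{\left(408 + 270 \right)} = - 36 \sqrt{408 + 270} = - 36 \sqrt{678}$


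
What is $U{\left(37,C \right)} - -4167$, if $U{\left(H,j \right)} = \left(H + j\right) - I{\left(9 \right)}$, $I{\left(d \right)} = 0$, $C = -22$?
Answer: $4182$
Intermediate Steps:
$U{\left(H,j \right)} = H + j$ ($U{\left(H,j \right)} = \left(H + j\right) - 0 = \left(H + j\right) + 0 = H + j$)
$U{\left(37,C \right)} - -4167 = \left(37 - 22\right) - -4167 = 15 + 4167 = 4182$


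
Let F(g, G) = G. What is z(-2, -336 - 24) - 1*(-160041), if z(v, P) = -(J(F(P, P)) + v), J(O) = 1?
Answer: 160042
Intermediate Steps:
z(v, P) = -1 - v (z(v, P) = -(1 + v) = -1 - v)
z(-2, -336 - 24) - 1*(-160041) = (-1 - 1*(-2)) - 1*(-160041) = (-1 + 2) + 160041 = 1 + 160041 = 160042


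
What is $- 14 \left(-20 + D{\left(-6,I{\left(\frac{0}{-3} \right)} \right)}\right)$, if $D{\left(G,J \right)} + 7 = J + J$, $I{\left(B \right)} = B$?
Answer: $378$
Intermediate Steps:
$D{\left(G,J \right)} = -7 + 2 J$ ($D{\left(G,J \right)} = -7 + \left(J + J\right) = -7 + 2 J$)
$- 14 \left(-20 + D{\left(-6,I{\left(\frac{0}{-3} \right)} \right)}\right) = - 14 \left(-20 - \left(7 - 2 \frac{0}{-3}\right)\right) = - 14 \left(-20 - \left(7 - 2 \cdot 0 \left(- \frac{1}{3}\right)\right)\right) = - 14 \left(-20 + \left(-7 + 2 \cdot 0\right)\right) = - 14 \left(-20 + \left(-7 + 0\right)\right) = - 14 \left(-20 - 7\right) = \left(-14\right) \left(-27\right) = 378$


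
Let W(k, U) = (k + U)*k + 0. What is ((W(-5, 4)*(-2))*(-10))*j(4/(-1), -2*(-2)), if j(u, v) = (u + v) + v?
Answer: 400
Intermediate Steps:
j(u, v) = u + 2*v
W(k, U) = k*(U + k) (W(k, U) = (U + k)*k + 0 = k*(U + k) + 0 = k*(U + k))
((W(-5, 4)*(-2))*(-10))*j(4/(-1), -2*(-2)) = ((-5*(4 - 5)*(-2))*(-10))*(4/(-1) + 2*(-2*(-2))) = ((-5*(-1)*(-2))*(-10))*(4*(-1) + 2*4) = ((5*(-2))*(-10))*(-4 + 8) = -10*(-10)*4 = 100*4 = 400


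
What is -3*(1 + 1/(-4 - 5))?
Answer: -8/3 ≈ -2.6667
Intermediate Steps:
-3*(1 + 1/(-4 - 5)) = -3*(1 + 1/(-9)) = -3*(1 - ⅑) = -3*8/9 = -8/3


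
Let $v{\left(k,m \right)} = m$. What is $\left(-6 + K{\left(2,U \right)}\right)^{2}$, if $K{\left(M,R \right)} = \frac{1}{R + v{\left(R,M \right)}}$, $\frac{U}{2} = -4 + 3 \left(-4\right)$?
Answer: $\frac{32761}{900} \approx 36.401$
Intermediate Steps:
$U = -32$ ($U = 2 \left(-4 + 3 \left(-4\right)\right) = 2 \left(-4 - 12\right) = 2 \left(-16\right) = -32$)
$K{\left(M,R \right)} = \frac{1}{M + R}$ ($K{\left(M,R \right)} = \frac{1}{R + M} = \frac{1}{M + R}$)
$\left(-6 + K{\left(2,U \right)}\right)^{2} = \left(-6 + \frac{1}{2 - 32}\right)^{2} = \left(-6 + \frac{1}{-30}\right)^{2} = \left(-6 - \frac{1}{30}\right)^{2} = \left(- \frac{181}{30}\right)^{2} = \frac{32761}{900}$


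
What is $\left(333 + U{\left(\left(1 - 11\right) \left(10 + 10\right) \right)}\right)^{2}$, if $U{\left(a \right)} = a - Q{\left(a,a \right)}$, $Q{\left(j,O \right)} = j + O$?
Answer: $284089$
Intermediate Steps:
$Q{\left(j,O \right)} = O + j$
$U{\left(a \right)} = - a$ ($U{\left(a \right)} = a - \left(a + a\right) = a - 2 a = - a$)
$\left(333 + U{\left(\left(1 - 11\right) \left(10 + 10\right) \right)}\right)^{2} = \left(333 - \left(1 - 11\right) \left(10 + 10\right)\right)^{2} = \left(333 - \left(-10\right) 20\right)^{2} = \left(333 - -200\right)^{2} = \left(333 + 200\right)^{2} = 533^{2} = 284089$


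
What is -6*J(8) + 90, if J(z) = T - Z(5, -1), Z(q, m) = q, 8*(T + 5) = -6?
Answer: 309/2 ≈ 154.50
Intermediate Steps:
T = -23/4 (T = -5 + (1/8)*(-6) = -5 - 3/4 = -23/4 ≈ -5.7500)
J(z) = -43/4 (J(z) = -23/4 - 1*5 = -23/4 - 5 = -43/4)
-6*J(8) + 90 = -6*(-43/4) + 90 = 129/2 + 90 = 309/2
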